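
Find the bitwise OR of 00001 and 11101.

OR: 1 when either bit is 1
  00001
| 11101
-------
  11101
Decimal: 1 | 29 = 29



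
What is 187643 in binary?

Using repeated division by 2:
187643 ÷ 2 = 93821 remainder 1
93821 ÷ 2 = 46910 remainder 1
46910 ÷ 2 = 23455 remainder 0
23455 ÷ 2 = 11727 remainder 1
11727 ÷ 2 = 5863 remainder 1
5863 ÷ 2 = 2931 remainder 1
2931 ÷ 2 = 1465 remainder 1
1465 ÷ 2 = 732 remainder 1
732 ÷ 2 = 366 remainder 0
366 ÷ 2 = 183 remainder 0
183 ÷ 2 = 91 remainder 1
91 ÷ 2 = 45 remainder 1
45 ÷ 2 = 22 remainder 1
22 ÷ 2 = 11 remainder 0
11 ÷ 2 = 5 remainder 1
5 ÷ 2 = 2 remainder 1
2 ÷ 2 = 1 remainder 0
1 ÷ 2 = 0 remainder 1
Reading remainders bottom to top: 101101110011111011



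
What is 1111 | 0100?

OR: 1 when either bit is 1
  1111
| 0100
------
  1111
Decimal: 15 | 4 = 15



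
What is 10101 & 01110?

AND: 1 only when both bits are 1
  10101
& 01110
-------
  00100
Decimal: 21 & 14 = 4



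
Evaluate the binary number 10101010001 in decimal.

Sum of powers of 2 for each 1-bit:
2^0 + 2^4 + 2^6 + 2^8 + 2^10
= 1 + 16 + 64 + 256 + 1024
= 1361



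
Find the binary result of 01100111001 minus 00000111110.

Method 1 - Direct subtraction (column by column from the right: bit − bit − borrow-in; if negative, add 2 and borrow 1 from the next column):
borrow: 00111111100
        01100111001
-       00000111110
-------------------
        01011111011

Method 2 - Add two's complement:
Two's complement of 00000111110: invert → 11111000001, add 1 → 11111000010
  01100111001
+ 11111000010
-------------
 101011111011  (end carry out of the top bit = 1)
Discarding the end carry: 01011111011
Decimal check:
  01100111001 = 512 + 256 + 32 + 16 + 8 + 1 = 825
  00000111110 = 32 + 16 + 8 + 4 + 2 = 62
  825 - 62 = 763, and 01011111011 = 512 + 128 + 64 + 32 + 16 + 8 + 2 + 1 = 763 ✓



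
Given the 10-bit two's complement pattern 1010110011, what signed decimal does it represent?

Binary: 1010110011
Sign bit: 1 (negative)
Invert: 0101001100
Add 1:  0101001101
Magnitude: 0101001101 = 256 + 64 + 8 + 4 + 1 = 333
Value: -333



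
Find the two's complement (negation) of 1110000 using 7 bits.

Original (sign bit 1, negative): 1110000
Step 1 - Invert all bits: 0001111
Step 2 - Add 1: 0010000
Verification: 1110000 + 0010000 = 10000000; discarding the end carry (carry out of the top bit) leaves the 7-bit value 0000000, as required for x + (-x)



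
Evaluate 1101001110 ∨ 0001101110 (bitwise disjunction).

OR: 1 when either bit is 1
  1101001110
| 0001101110
------------
  1101101110
Decimal: 846 | 110 = 878



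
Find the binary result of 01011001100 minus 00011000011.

Method 1 - Direct subtraction (column by column from the right: bit − bit − borrow-in; if negative, add 2 and borrow 1 from the next column):
borrow: 00000000110
        01011001100
-       00011000011
-------------------
        01000001001

Method 2 - Add two's complement:
Two's complement of 00011000011: invert → 11100111100, add 1 → 11100111101
  01011001100
+ 11100111101
-------------
 101000001001  (end carry out of the top bit = 1)
Discarding the end carry: 01000001001
Decimal check:
  01011001100 = 512 + 128 + 64 + 8 + 4 = 716
  00011000011 = 128 + 64 + 2 + 1 = 195
  716 - 195 = 521, and 01000001001 = 512 + 8 + 1 = 521 ✓



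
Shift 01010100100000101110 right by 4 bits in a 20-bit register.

Original: 01010100100000101110 (decimal 346158)
Shift right by 4 positions
Drop the 4 low bits; fill with zeros on the left
Result: 00000101010010000010 (decimal 21634)
Equivalent: 346158 >> 4 = 346158 ÷ 2^4 = 21634



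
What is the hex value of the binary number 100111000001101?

Group into 4-bit nibbles from right:
  0100 = 4
  1110 = E
  0000 = 0
  1101 = D
Result: 4E0D



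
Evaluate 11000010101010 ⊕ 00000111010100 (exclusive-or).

XOR: 1 when bits differ
  11000010101010
^ 00000111010100
----------------
  11000101111110
Decimal: 12458 ^ 468 = 12670



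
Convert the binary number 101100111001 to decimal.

Sum of powers of 2 for each 1-bit:
2^0 + 2^3 + 2^4 + 2^5 + 2^8 + 2^9 + 2^11
= 1 + 8 + 16 + 32 + 256 + 512 + 2048
= 2873



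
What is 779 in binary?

Using repeated division by 2:
779 ÷ 2 = 389 remainder 1
389 ÷ 2 = 194 remainder 1
194 ÷ 2 = 97 remainder 0
97 ÷ 2 = 48 remainder 1
48 ÷ 2 = 24 remainder 0
24 ÷ 2 = 12 remainder 0
12 ÷ 2 = 6 remainder 0
6 ÷ 2 = 3 remainder 0
3 ÷ 2 = 1 remainder 1
1 ÷ 2 = 0 remainder 1
Reading remainders bottom to top: 1100001011



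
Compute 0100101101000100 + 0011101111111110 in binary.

Add column by column from the right: bit + bit + carry-in; write the sum mod 2, carry 1 when the sum is 2 or 3.
carry:  1111011111111000
        0100101101000100
+       0011101111111110
------------------------
       01000011101000010
(the carry out of the leftmost column, 0, becomes the leading bit)
Decimal check:
  0100101101000100 = 16384 + 2048 + 512 + 256 + 64 + 4 = 19268
  0011101111111110 = 8192 + 4096 + 2048 + 512 + 256 + 128 + 64 + 32 + 16 + 8 + 4 + 2 = 15358
  19268 + 15358 = 34626, and 01000011101000010 = 32768 + 1024 + 512 + 256 + 64 + 2 = 34626 ✓



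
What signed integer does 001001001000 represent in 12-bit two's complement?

Binary: 001001001000
Sign bit: 0 (non-negative)
Read directly as an unsigned value:
001001001000 = 512 + 64 + 8 = 584
Value: 584



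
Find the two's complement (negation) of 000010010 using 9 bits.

Original: 000010010
Step 1 - Invert all bits: 111101101
Step 2 - Add 1: 111101110
Verification: 000010010 + 111101110 = 1000000000; discarding the end carry (carry out of the top bit) leaves the 9-bit value 000000000, as required for x + (-x)



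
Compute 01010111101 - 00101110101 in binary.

Method 1 - Direct subtraction (column by column from the right: bit − bit − borrow-in; if negative, add 2 and borrow 1 from the next column):
borrow: 01010000000
        01010111101
-       00101110101
-------------------
        00101001000

Method 2 - Add two's complement:
Two's complement of 00101110101: invert → 11010001010, add 1 → 11010001011
  01010111101
+ 11010001011
-------------
 100101001000  (end carry out of the top bit = 1)
Discarding the end carry: 00101001000
Decimal check:
  01010111101 = 512 + 128 + 32 + 16 + 8 + 4 + 1 = 701
  00101110101 = 256 + 64 + 32 + 16 + 4 + 1 = 373
  701 - 373 = 328, and 00101001000 = 256 + 64 + 8 = 328 ✓



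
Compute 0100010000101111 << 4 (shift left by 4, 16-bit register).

Original: 0100010000101111 (decimal 17455)
Shift left by 4 positions
Append 4 zeros on the right and drop the 4 high bits that overflow the 16-bit width
Result: 0100001011110000 (decimal 17136)
Equivalent: 17455 << 4 = 17455 × 2^4 = 279280, truncated to 16 bits = 17136



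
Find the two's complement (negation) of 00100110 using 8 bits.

Original: 00100110
Step 1 - Invert all bits: 11011001
Step 2 - Add 1: 11011010
Verification: 00100110 + 11011010 = 100000000; discarding the end carry (carry out of the top bit) leaves the 8-bit value 00000000, as required for x + (-x)



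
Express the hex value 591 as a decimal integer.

Expand by place value (powers of 16):
591 = 5 × 16^2 + 9 × 16^1 + 1 × 16^0
= 5 × 256 + 9 × 16 + 1 × 1
= 1280 + 144 + 1
= 1425



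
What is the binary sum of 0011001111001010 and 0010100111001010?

Add column by column from the right: bit + bit + carry-in; write the sum mod 2, carry 1 when the sum is 2 or 3.
carry:  0100011110010100
        0011001111001010
+       0010100111001010
------------------------
       00101110110010100
(the carry out of the leftmost column, 0, becomes the leading bit)
Decimal check:
  0011001111001010 = 8192 + 4096 + 512 + 256 + 128 + 64 + 8 + 2 = 13258
  0010100111001010 = 8192 + 2048 + 256 + 128 + 64 + 8 + 2 = 10698
  13258 + 10698 = 23956, and 00101110110010100 = 16384 + 4096 + 2048 + 1024 + 256 + 128 + 16 + 4 = 23956 ✓



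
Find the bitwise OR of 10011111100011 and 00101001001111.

OR: 1 when either bit is 1
  10011111100011
| 00101001001111
----------------
  10111111101111
Decimal: 10211 | 2639 = 12271



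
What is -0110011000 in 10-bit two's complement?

Original: 0110011000
Step 1 - Invert all bits: 1001100111
Step 2 - Add 1: 1001101000
Verification: 0110011000 + 1001101000 = 10000000000; discarding the end carry (carry out of the top bit) leaves the 10-bit value 0000000000, as required for x + (-x)



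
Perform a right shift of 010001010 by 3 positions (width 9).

Original: 010001010 (decimal 138)
Shift right by 3 positions
Drop the 3 low bits; fill with zeros on the left
Result: 000010001 (decimal 17)
Equivalent: 138 >> 3 = 138 ÷ 2^3 = 17



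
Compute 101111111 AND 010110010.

AND: 1 only when both bits are 1
  101111111
& 010110010
-----------
  000110010
Decimal: 383 & 178 = 50



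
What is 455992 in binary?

Using repeated division by 2:
455992 ÷ 2 = 227996 remainder 0
227996 ÷ 2 = 113998 remainder 0
113998 ÷ 2 = 56999 remainder 0
56999 ÷ 2 = 28499 remainder 1
28499 ÷ 2 = 14249 remainder 1
14249 ÷ 2 = 7124 remainder 1
7124 ÷ 2 = 3562 remainder 0
3562 ÷ 2 = 1781 remainder 0
1781 ÷ 2 = 890 remainder 1
890 ÷ 2 = 445 remainder 0
445 ÷ 2 = 222 remainder 1
222 ÷ 2 = 111 remainder 0
111 ÷ 2 = 55 remainder 1
55 ÷ 2 = 27 remainder 1
27 ÷ 2 = 13 remainder 1
13 ÷ 2 = 6 remainder 1
6 ÷ 2 = 3 remainder 0
3 ÷ 2 = 1 remainder 1
1 ÷ 2 = 0 remainder 1
Reading remainders bottom to top: 1101111010100111000



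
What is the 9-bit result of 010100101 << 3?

Original: 010100101 (decimal 165)
Shift left by 3 positions
Append 3 zeros on the right and drop the 3 high bits that overflow the 9-bit width
Result: 100101000 (decimal 296)
Equivalent: 165 << 3 = 165 × 2^3 = 1320, truncated to 9 bits = 296



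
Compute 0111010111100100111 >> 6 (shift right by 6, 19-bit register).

Original: 0111010111100100111 (decimal 241447)
Shift right by 6 positions
Drop the 6 low bits; fill with zeros on the left
Result: 0000000111010111100 (decimal 3772)
Equivalent: 241447 >> 6 = 241447 ÷ 2^6 = 3772



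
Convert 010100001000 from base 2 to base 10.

Sum of powers of 2 for each 1-bit:
2^3 + 2^8 + 2^10
= 8 + 256 + 1024
= 1288



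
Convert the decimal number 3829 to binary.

Using repeated division by 2:
3829 ÷ 2 = 1914 remainder 1
1914 ÷ 2 = 957 remainder 0
957 ÷ 2 = 478 remainder 1
478 ÷ 2 = 239 remainder 0
239 ÷ 2 = 119 remainder 1
119 ÷ 2 = 59 remainder 1
59 ÷ 2 = 29 remainder 1
29 ÷ 2 = 14 remainder 1
14 ÷ 2 = 7 remainder 0
7 ÷ 2 = 3 remainder 1
3 ÷ 2 = 1 remainder 1
1 ÷ 2 = 0 remainder 1
Reading remainders bottom to top: 111011110101



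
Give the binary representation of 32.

Using repeated division by 2:
32 ÷ 2 = 16 remainder 0
16 ÷ 2 = 8 remainder 0
8 ÷ 2 = 4 remainder 0
4 ÷ 2 = 2 remainder 0
2 ÷ 2 = 1 remainder 0
1 ÷ 2 = 0 remainder 1
Reading remainders bottom to top: 100000



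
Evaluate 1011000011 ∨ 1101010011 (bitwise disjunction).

OR: 1 when either bit is 1
  1011000011
| 1101010011
------------
  1111010011
Decimal: 707 | 851 = 979



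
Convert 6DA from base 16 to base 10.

Expand by place value (powers of 16):
Digit values: D = 13, A = 10
6DA = 6 × 16^2 + 13 × 16^1 + 10 × 16^0
= 6 × 256 + 13 × 16 + 10 × 1
= 1536 + 208 + 10
= 1754



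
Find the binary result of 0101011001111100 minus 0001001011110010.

Method 1 - Direct subtraction (column by column from the right: bit − bit − borrow-in; if negative, add 2 and borrow 1 from the next column):
borrow: 0000011100000100
        0101011001111100
-       0001001011110010
------------------------
        0100001110001010

Method 2 - Add two's complement:
Two's complement of 0001001011110010: invert → 1110110100001101, add 1 → 1110110100001110
  0101011001111100
+ 1110110100001110
------------------
 10100001110001010  (end carry out of the top bit = 1)
Discarding the end carry: 0100001110001010
Decimal check:
  0101011001111100 = 16384 + 4096 + 1024 + 512 + 64 + 32 + 16 + 8 + 4 = 22140
  0001001011110010 = 4096 + 512 + 128 + 64 + 32 + 16 + 2 = 4850
  22140 - 4850 = 17290, and 0100001110001010 = 16384 + 512 + 256 + 128 + 8 + 2 = 17290 ✓



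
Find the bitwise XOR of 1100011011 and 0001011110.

XOR: 1 when bits differ
  1100011011
^ 0001011110
------------
  1101000101
Decimal: 795 ^ 94 = 837



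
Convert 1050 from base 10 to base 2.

Using repeated division by 2:
1050 ÷ 2 = 525 remainder 0
525 ÷ 2 = 262 remainder 1
262 ÷ 2 = 131 remainder 0
131 ÷ 2 = 65 remainder 1
65 ÷ 2 = 32 remainder 1
32 ÷ 2 = 16 remainder 0
16 ÷ 2 = 8 remainder 0
8 ÷ 2 = 4 remainder 0
4 ÷ 2 = 2 remainder 0
2 ÷ 2 = 1 remainder 0
1 ÷ 2 = 0 remainder 1
Reading remainders bottom to top: 10000011010



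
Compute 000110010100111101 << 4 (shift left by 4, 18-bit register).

Original: 000110010100111101 (decimal 25917)
Shift left by 4 positions
Append 4 zeros on the right and drop the 4 high bits that overflow the 18-bit width
Result: 100101001111010000 (decimal 152528)
Equivalent: 25917 << 4 = 25917 × 2^4 = 414672, truncated to 18 bits = 152528



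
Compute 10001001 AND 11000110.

AND: 1 only when both bits are 1
  10001001
& 11000110
----------
  10000000
Decimal: 137 & 198 = 128



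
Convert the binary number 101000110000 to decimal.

Sum of powers of 2 for each 1-bit:
2^4 + 2^5 + 2^9 + 2^11
= 16 + 32 + 512 + 2048
= 2608



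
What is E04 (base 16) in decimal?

Expand by place value (powers of 16):
Digit values: E = 14
E04 = 14 × 16^2 + 0 × 16^1 + 4 × 16^0
= 14 × 256 + 0 × 16 + 4 × 1
= 3584 + 0 + 4
= 3588



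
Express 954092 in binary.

Using repeated division by 2:
954092 ÷ 2 = 477046 remainder 0
477046 ÷ 2 = 238523 remainder 0
238523 ÷ 2 = 119261 remainder 1
119261 ÷ 2 = 59630 remainder 1
59630 ÷ 2 = 29815 remainder 0
29815 ÷ 2 = 14907 remainder 1
14907 ÷ 2 = 7453 remainder 1
7453 ÷ 2 = 3726 remainder 1
3726 ÷ 2 = 1863 remainder 0
1863 ÷ 2 = 931 remainder 1
931 ÷ 2 = 465 remainder 1
465 ÷ 2 = 232 remainder 1
232 ÷ 2 = 116 remainder 0
116 ÷ 2 = 58 remainder 0
58 ÷ 2 = 29 remainder 0
29 ÷ 2 = 14 remainder 1
14 ÷ 2 = 7 remainder 0
7 ÷ 2 = 3 remainder 1
3 ÷ 2 = 1 remainder 1
1 ÷ 2 = 0 remainder 1
Reading remainders bottom to top: 11101000111011101100



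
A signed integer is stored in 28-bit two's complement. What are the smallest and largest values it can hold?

For 28-bit two's complement:
Minimum: -2^27 = -134217728
Maximum: 2^27 - 1 = 134217727



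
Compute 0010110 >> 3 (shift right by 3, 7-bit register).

Original: 0010110 (decimal 22)
Shift right by 3 positions
Drop the 3 low bits; fill with zeros on the left
Result: 0000010 (decimal 2)
Equivalent: 22 >> 3 = 22 ÷ 2^3 = 2



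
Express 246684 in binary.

Using repeated division by 2:
246684 ÷ 2 = 123342 remainder 0
123342 ÷ 2 = 61671 remainder 0
61671 ÷ 2 = 30835 remainder 1
30835 ÷ 2 = 15417 remainder 1
15417 ÷ 2 = 7708 remainder 1
7708 ÷ 2 = 3854 remainder 0
3854 ÷ 2 = 1927 remainder 0
1927 ÷ 2 = 963 remainder 1
963 ÷ 2 = 481 remainder 1
481 ÷ 2 = 240 remainder 1
240 ÷ 2 = 120 remainder 0
120 ÷ 2 = 60 remainder 0
60 ÷ 2 = 30 remainder 0
30 ÷ 2 = 15 remainder 0
15 ÷ 2 = 7 remainder 1
7 ÷ 2 = 3 remainder 1
3 ÷ 2 = 1 remainder 1
1 ÷ 2 = 0 remainder 1
Reading remainders bottom to top: 111100001110011100



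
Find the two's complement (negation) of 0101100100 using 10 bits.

Original: 0101100100
Step 1 - Invert all bits: 1010011011
Step 2 - Add 1: 1010011100
Verification: 0101100100 + 1010011100 = 10000000000; discarding the end carry (carry out of the top bit) leaves the 10-bit value 0000000000, as required for x + (-x)



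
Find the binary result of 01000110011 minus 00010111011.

Method 1 - Direct subtraction (column by column from the right: bit − bit − borrow-in; if negative, add 2 and borrow 1 from the next column):
borrow: 01111110000
        01000110011
-       00010111011
-------------------
        00101111000

Method 2 - Add two's complement:
Two's complement of 00010111011: invert → 11101000100, add 1 → 11101000101
  01000110011
+ 11101000101
-------------
 100101111000  (end carry out of the top bit = 1)
Discarding the end carry: 00101111000
Decimal check:
  01000110011 = 512 + 32 + 16 + 2 + 1 = 563
  00010111011 = 128 + 32 + 16 + 8 + 2 + 1 = 187
  563 - 187 = 376, and 00101111000 = 256 + 64 + 32 + 16 + 8 = 376 ✓



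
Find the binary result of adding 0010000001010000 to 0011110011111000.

Add column by column from the right: bit + bit + carry-in; write the sum mod 2, carry 1 when the sum is 2 or 3.
carry:  0100000111100000
        0010000001010000
+       0011110011111000
------------------------
       00101110101001000
(the carry out of the leftmost column, 0, becomes the leading bit)
Decimal check:
  0010000001010000 = 8192 + 64 + 16 = 8272
  0011110011111000 = 8192 + 4096 + 2048 + 1024 + 128 + 64 + 32 + 16 + 8 = 15608
  8272 + 15608 = 23880, and 00101110101001000 = 16384 + 4096 + 2048 + 1024 + 256 + 64 + 8 = 23880 ✓



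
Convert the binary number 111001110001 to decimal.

Sum of powers of 2 for each 1-bit:
2^0 + 2^4 + 2^5 + 2^6 + 2^9 + 2^10 + 2^11
= 1 + 16 + 32 + 64 + 512 + 1024 + 2048
= 3697



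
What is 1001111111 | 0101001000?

OR: 1 when either bit is 1
  1001111111
| 0101001000
------------
  1101111111
Decimal: 639 | 328 = 895



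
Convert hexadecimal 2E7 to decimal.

Expand by place value (powers of 16):
Digit values: E = 14
2E7 = 2 × 16^2 + 14 × 16^1 + 7 × 16^0
= 2 × 256 + 14 × 16 + 7 × 1
= 512 + 224 + 7
= 743



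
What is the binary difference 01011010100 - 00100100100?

Method 1 - Direct subtraction (column by column from the right: bit − bit − borrow-in; if negative, add 2 and borrow 1 from the next column):
borrow: 01001000000
        01011010100
-       00100100100
-------------------
        00110110000

Method 2 - Add two's complement:
Two's complement of 00100100100: invert → 11011011011, add 1 → 11011011100
  01011010100
+ 11011011100
-------------
 100110110000  (end carry out of the top bit = 1)
Discarding the end carry: 00110110000
Decimal check:
  01011010100 = 512 + 128 + 64 + 16 + 4 = 724
  00100100100 = 256 + 32 + 4 = 292
  724 - 292 = 432, and 00110110000 = 256 + 128 + 32 + 16 = 432 ✓



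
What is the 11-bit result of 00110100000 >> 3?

Original: 00110100000 (decimal 416)
Shift right by 3 positions
Drop the 3 low bits; fill with zeros on the left
Result: 00000110100 (decimal 52)
Equivalent: 416 >> 3 = 416 ÷ 2^3 = 52



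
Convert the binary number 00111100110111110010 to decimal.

Sum of powers of 2 for each 1-bit:
2^1 + 2^4 + 2^5 + 2^6 + 2^7 + 2^8 + 2^10 + 2^11 + 2^14 + 2^15 + 2^16 + 2^17
= 2 + 16 + 32 + 64 + 128 + 256 + 1024 + 2048 + 16384 + 32768 + 65536 + 131072
= 249330



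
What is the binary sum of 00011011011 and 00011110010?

Add column by column from the right: bit + bit + carry-in; write the sum mod 2, carry 1 when the sum is 2 or 3.
carry:  00111100100
        00011011011
+       00011110010
-------------------
       000111001101
(the carry out of the leftmost column, 0, becomes the leading bit)
Decimal check:
  00011011011 = 128 + 64 + 16 + 8 + 2 + 1 = 219
  00011110010 = 128 + 64 + 32 + 16 + 2 = 242
  219 + 242 = 461, and 000111001101 = 256 + 128 + 64 + 8 + 4 + 1 = 461 ✓



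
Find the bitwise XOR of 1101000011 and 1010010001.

XOR: 1 when bits differ
  1101000011
^ 1010010001
------------
  0111010010
Decimal: 835 ^ 657 = 466



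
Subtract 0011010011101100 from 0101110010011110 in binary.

Method 1 - Direct subtraction (column by column from the right: bit − bit − borrow-in; if negative, add 2 and borrow 1 from the next column):
borrow: 0100111111000000
        0101110010011110
-       0011010011101100
------------------------
        0010011110110010

Method 2 - Add two's complement:
Two's complement of 0011010011101100: invert → 1100101100010011, add 1 → 1100101100010100
  0101110010011110
+ 1100101100010100
------------------
 10010011110110010  (end carry out of the top bit = 1)
Discarding the end carry: 0010011110110010
Decimal check:
  0101110010011110 = 16384 + 4096 + 2048 + 1024 + 128 + 16 + 8 + 4 + 2 = 23710
  0011010011101100 = 8192 + 4096 + 1024 + 128 + 64 + 32 + 8 + 4 = 13548
  23710 - 13548 = 10162, and 0010011110110010 = 8192 + 1024 + 512 + 256 + 128 + 32 + 16 + 2 = 10162 ✓



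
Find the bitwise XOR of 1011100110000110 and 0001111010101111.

XOR: 1 when bits differ
  1011100110000110
^ 0001111010101111
------------------
  1010011100101001
Decimal: 47494 ^ 7855 = 42793



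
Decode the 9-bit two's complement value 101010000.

Binary: 101010000
Sign bit: 1 (negative)
Invert: 010101111
Add 1:  010110000
Magnitude: 010110000 = 128 + 32 + 16 = 176
Value: -176



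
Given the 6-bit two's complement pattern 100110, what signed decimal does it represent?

Binary: 100110
Sign bit: 1 (negative)
Invert: 011001
Add 1:  011010
Magnitude: 011010 = 16 + 8 + 2 = 26
Value: -26



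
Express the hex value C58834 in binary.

Convert each hex digit to 4 bits:
  C = 1100
  5 = 0101
  8 = 1000
  8 = 1000
  3 = 0011
  4 = 0100
Concatenate: 110001011000100000110100



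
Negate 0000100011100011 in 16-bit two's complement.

Original: 0000100011100011
Step 1 - Invert all bits: 1111011100011100
Step 2 - Add 1: 1111011100011101
Verification: 0000100011100011 + 1111011100011101 = 10000000000000000; discarding the end carry (carry out of the top bit) leaves the 16-bit value 0000000000000000, as required for x + (-x)



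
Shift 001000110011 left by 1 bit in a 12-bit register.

Original: 001000110011 (decimal 563)
Shift left by 1 position
Append 1 zero on the right
Result: 010001100110 (decimal 1126)
Equivalent: 563 << 1 = 563 × 2^1 = 1126



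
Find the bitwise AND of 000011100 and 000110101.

AND: 1 only when both bits are 1
  000011100
& 000110101
-----------
  000010100
Decimal: 28 & 53 = 20



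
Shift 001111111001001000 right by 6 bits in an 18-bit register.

Original: 001111111001001000 (decimal 65096)
Shift right by 6 positions
Drop the 6 low bits; fill with zeros on the left
Result: 000000001111111001 (decimal 1017)
Equivalent: 65096 >> 6 = 65096 ÷ 2^6 = 1017



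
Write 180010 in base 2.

Using repeated division by 2:
180010 ÷ 2 = 90005 remainder 0
90005 ÷ 2 = 45002 remainder 1
45002 ÷ 2 = 22501 remainder 0
22501 ÷ 2 = 11250 remainder 1
11250 ÷ 2 = 5625 remainder 0
5625 ÷ 2 = 2812 remainder 1
2812 ÷ 2 = 1406 remainder 0
1406 ÷ 2 = 703 remainder 0
703 ÷ 2 = 351 remainder 1
351 ÷ 2 = 175 remainder 1
175 ÷ 2 = 87 remainder 1
87 ÷ 2 = 43 remainder 1
43 ÷ 2 = 21 remainder 1
21 ÷ 2 = 10 remainder 1
10 ÷ 2 = 5 remainder 0
5 ÷ 2 = 2 remainder 1
2 ÷ 2 = 1 remainder 0
1 ÷ 2 = 0 remainder 1
Reading remainders bottom to top: 101011111100101010



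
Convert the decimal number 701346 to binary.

Using repeated division by 2:
701346 ÷ 2 = 350673 remainder 0
350673 ÷ 2 = 175336 remainder 1
175336 ÷ 2 = 87668 remainder 0
87668 ÷ 2 = 43834 remainder 0
43834 ÷ 2 = 21917 remainder 0
21917 ÷ 2 = 10958 remainder 1
10958 ÷ 2 = 5479 remainder 0
5479 ÷ 2 = 2739 remainder 1
2739 ÷ 2 = 1369 remainder 1
1369 ÷ 2 = 684 remainder 1
684 ÷ 2 = 342 remainder 0
342 ÷ 2 = 171 remainder 0
171 ÷ 2 = 85 remainder 1
85 ÷ 2 = 42 remainder 1
42 ÷ 2 = 21 remainder 0
21 ÷ 2 = 10 remainder 1
10 ÷ 2 = 5 remainder 0
5 ÷ 2 = 2 remainder 1
2 ÷ 2 = 1 remainder 0
1 ÷ 2 = 0 remainder 1
Reading remainders bottom to top: 10101011001110100010



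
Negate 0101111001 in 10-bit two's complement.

Original: 0101111001
Step 1 - Invert all bits: 1010000110
Step 2 - Add 1: 1010000111
Verification: 0101111001 + 1010000111 = 10000000000; discarding the end carry (carry out of the top bit) leaves the 10-bit value 0000000000, as required for x + (-x)



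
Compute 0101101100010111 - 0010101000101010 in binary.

Method 1 - Direct subtraction (column by column from the right: bit − bit − borrow-in; if negative, add 2 and borrow 1 from the next column):
borrow: 0100000111010000
        0101101100010111
-       0010101000101010
------------------------
        0011000011101101

Method 2 - Add two's complement:
Two's complement of 0010101000101010: invert → 1101010111010101, add 1 → 1101010111010110
  0101101100010111
+ 1101010111010110
------------------
 10011000011101101  (end carry out of the top bit = 1)
Discarding the end carry: 0011000011101101
Decimal check:
  0101101100010111 = 16384 + 4096 + 2048 + 512 + 256 + 16 + 4 + 2 + 1 = 23319
  0010101000101010 = 8192 + 2048 + 512 + 32 + 8 + 2 = 10794
  23319 - 10794 = 12525, and 0011000011101101 = 8192 + 4096 + 128 + 64 + 32 + 8 + 4 + 1 = 12525 ✓



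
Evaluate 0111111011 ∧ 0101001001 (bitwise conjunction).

AND: 1 only when both bits are 1
  0111111011
& 0101001001
------------
  0101001001
Decimal: 507 & 329 = 329



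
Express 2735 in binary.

Using repeated division by 2:
2735 ÷ 2 = 1367 remainder 1
1367 ÷ 2 = 683 remainder 1
683 ÷ 2 = 341 remainder 1
341 ÷ 2 = 170 remainder 1
170 ÷ 2 = 85 remainder 0
85 ÷ 2 = 42 remainder 1
42 ÷ 2 = 21 remainder 0
21 ÷ 2 = 10 remainder 1
10 ÷ 2 = 5 remainder 0
5 ÷ 2 = 2 remainder 1
2 ÷ 2 = 1 remainder 0
1 ÷ 2 = 0 remainder 1
Reading remainders bottom to top: 101010101111



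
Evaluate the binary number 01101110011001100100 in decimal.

Sum of powers of 2 for each 1-bit:
2^2 + 2^5 + 2^6 + 2^9 + 2^10 + 2^13 + 2^14 + 2^15 + 2^17 + 2^18
= 4 + 32 + 64 + 512 + 1024 + 8192 + 16384 + 32768 + 131072 + 262144
= 452196



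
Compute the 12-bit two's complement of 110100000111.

Original (sign bit 1, negative): 110100000111
Step 1 - Invert all bits: 001011111000
Step 2 - Add 1: 001011111001
Verification: 110100000111 + 001011111001 = 1000000000000; discarding the end carry (carry out of the top bit) leaves the 12-bit value 000000000000, as required for x + (-x)



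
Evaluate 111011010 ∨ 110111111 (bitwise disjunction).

OR: 1 when either bit is 1
  111011010
| 110111111
-----------
  111111111
Decimal: 474 | 447 = 511



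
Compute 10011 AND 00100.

AND: 1 only when both bits are 1
  10011
& 00100
-------
  00000
Decimal: 19 & 4 = 0



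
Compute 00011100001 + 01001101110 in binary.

Add column by column from the right: bit + bit + carry-in; write the sum mod 2, carry 1 when the sum is 2 or 3.
carry:  00111000000
        00011100001
+       01001101110
-------------------
       001101001111
(the carry out of the leftmost column, 0, becomes the leading bit)
Decimal check:
  00011100001 = 128 + 64 + 32 + 1 = 225
  01001101110 = 512 + 64 + 32 + 8 + 4 + 2 = 622
  225 + 622 = 847, and 001101001111 = 512 + 256 + 64 + 8 + 4 + 2 + 1 = 847 ✓



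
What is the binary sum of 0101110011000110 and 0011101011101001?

Add column by column from the right: bit + bit + carry-in; write the sum mod 2, carry 1 when the sum is 2 or 3.
carry:  1111000110000000
        0101110011000110
+       0011101011101001
------------------------
       01001011110101111
(the carry out of the leftmost column, 0, becomes the leading bit)
Decimal check:
  0101110011000110 = 16384 + 4096 + 2048 + 1024 + 128 + 64 + 4 + 2 = 23750
  0011101011101001 = 8192 + 4096 + 2048 + 512 + 128 + 64 + 32 + 8 + 1 = 15081
  23750 + 15081 = 38831, and 01001011110101111 = 32768 + 4096 + 1024 + 512 + 256 + 128 + 32 + 8 + 4 + 2 + 1 = 38831 ✓



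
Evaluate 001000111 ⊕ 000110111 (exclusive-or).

XOR: 1 when bits differ
  001000111
^ 000110111
-----------
  001110000
Decimal: 71 ^ 55 = 112



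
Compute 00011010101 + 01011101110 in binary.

Add column by column from the right: bit + bit + carry-in; write the sum mod 2, carry 1 when the sum is 2 or 3.
carry:  00111111000
        00011010101
+       01011101110
-------------------
       001111000011
(the carry out of the leftmost column, 0, becomes the leading bit)
Decimal check:
  00011010101 = 128 + 64 + 16 + 4 + 1 = 213
  01011101110 = 512 + 128 + 64 + 32 + 8 + 4 + 2 = 750
  213 + 750 = 963, and 001111000011 = 512 + 256 + 128 + 64 + 2 + 1 = 963 ✓



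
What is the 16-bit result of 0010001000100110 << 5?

Original: 0010001000100110 (decimal 8742)
Shift left by 5 positions
Append 5 zeros on the right and drop the 5 high bits that overflow the 16-bit width
Result: 0100010011000000 (decimal 17600)
Equivalent: 8742 << 5 = 8742 × 2^5 = 279744, truncated to 16 bits = 17600



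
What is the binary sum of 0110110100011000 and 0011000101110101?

Add column by column from the right: bit + bit + carry-in; write the sum mod 2, carry 1 when the sum is 2 or 3.
carry:  1100001011100000
        0110110100011000
+       0011000101110101
------------------------
       01001111010001101
(the carry out of the leftmost column, 0, becomes the leading bit)
Decimal check:
  0110110100011000 = 16384 + 8192 + 2048 + 1024 + 256 + 16 + 8 = 27928
  0011000101110101 = 8192 + 4096 + 256 + 64 + 32 + 16 + 4 + 1 = 12661
  27928 + 12661 = 40589, and 01001111010001101 = 32768 + 4096 + 2048 + 1024 + 512 + 128 + 8 + 4 + 1 = 40589 ✓



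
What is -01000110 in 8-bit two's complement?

Original: 01000110
Step 1 - Invert all bits: 10111001
Step 2 - Add 1: 10111010
Verification: 01000110 + 10111010 = 100000000; discarding the end carry (carry out of the top bit) leaves the 8-bit value 00000000, as required for x + (-x)



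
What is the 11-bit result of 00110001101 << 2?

Original: 00110001101 (decimal 397)
Shift left by 2 positions
Append 2 zeros on the right
Result: 11000110100 (decimal 1588)
Equivalent: 397 << 2 = 397 × 2^2 = 1588



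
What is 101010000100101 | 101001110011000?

OR: 1 when either bit is 1
  101010000100101
| 101001110011000
-----------------
  101011110111101
Decimal: 21541 | 21400 = 22461



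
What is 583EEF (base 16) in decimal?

Expand by place value (powers of 16):
Digit values: E = 14, F = 15
583EEF = 5 × 16^5 + 8 × 16^4 + 3 × 16^3 + 14 × 16^2 + 14 × 16^1 + 15 × 16^0
= 5 × 1048576 + 8 × 65536 + 3 × 4096 + 14 × 256 + 14 × 16 + 15 × 1
= 5242880 + 524288 + 12288 + 3584 + 224 + 15
= 5783279



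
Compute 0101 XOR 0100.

XOR: 1 when bits differ
  0101
^ 0100
------
  0001
Decimal: 5 ^ 4 = 1



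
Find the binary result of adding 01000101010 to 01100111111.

Add column by column from the right: bit + bit + carry-in; write the sum mod 2, carry 1 when the sum is 2 or 3.
carry:  10001111100
        01000101010
+       01100111111
-------------------
       010101101001
(the carry out of the leftmost column, 0, becomes the leading bit)
Decimal check:
  01000101010 = 512 + 32 + 8 + 2 = 554
  01100111111 = 512 + 256 + 32 + 16 + 8 + 4 + 2 + 1 = 831
  554 + 831 = 1385, and 010101101001 = 1024 + 256 + 64 + 32 + 8 + 1 = 1385 ✓



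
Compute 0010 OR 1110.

OR: 1 when either bit is 1
  0010
| 1110
------
  1110
Decimal: 2 | 14 = 14



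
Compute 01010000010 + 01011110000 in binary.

Add column by column from the right: bit + bit + carry-in; write the sum mod 2, carry 1 when the sum is 2 or 3.
carry:  10100000000
        01010000010
+       01011110000
-------------------
       010101110010
(the carry out of the leftmost column, 0, becomes the leading bit)
Decimal check:
  01010000010 = 512 + 128 + 2 = 642
  01011110000 = 512 + 128 + 64 + 32 + 16 = 752
  642 + 752 = 1394, and 010101110010 = 1024 + 256 + 64 + 32 + 16 + 2 = 1394 ✓



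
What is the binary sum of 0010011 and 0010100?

Add column by column from the right: bit + bit + carry-in; write the sum mod 2, carry 1 when the sum is 2 or 3.
carry:  0100000
        0010011
+       0010100
---------------
       00100111
(the carry out of the leftmost column, 0, becomes the leading bit)
Decimal check:
  0010011 = 16 + 2 + 1 = 19
  0010100 = 16 + 4 = 20
  19 + 20 = 39, and 00100111 = 32 + 4 + 2 + 1 = 39 ✓



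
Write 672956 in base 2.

Using repeated division by 2:
672956 ÷ 2 = 336478 remainder 0
336478 ÷ 2 = 168239 remainder 0
168239 ÷ 2 = 84119 remainder 1
84119 ÷ 2 = 42059 remainder 1
42059 ÷ 2 = 21029 remainder 1
21029 ÷ 2 = 10514 remainder 1
10514 ÷ 2 = 5257 remainder 0
5257 ÷ 2 = 2628 remainder 1
2628 ÷ 2 = 1314 remainder 0
1314 ÷ 2 = 657 remainder 0
657 ÷ 2 = 328 remainder 1
328 ÷ 2 = 164 remainder 0
164 ÷ 2 = 82 remainder 0
82 ÷ 2 = 41 remainder 0
41 ÷ 2 = 20 remainder 1
20 ÷ 2 = 10 remainder 0
10 ÷ 2 = 5 remainder 0
5 ÷ 2 = 2 remainder 1
2 ÷ 2 = 1 remainder 0
1 ÷ 2 = 0 remainder 1
Reading remainders bottom to top: 10100100010010111100



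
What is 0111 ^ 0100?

XOR: 1 when bits differ
  0111
^ 0100
------
  0011
Decimal: 7 ^ 4 = 3



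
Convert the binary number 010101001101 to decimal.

Sum of powers of 2 for each 1-bit:
2^0 + 2^2 + 2^3 + 2^6 + 2^8 + 2^10
= 1 + 4 + 8 + 64 + 256 + 1024
= 1357



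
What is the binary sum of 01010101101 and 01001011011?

Add column by column from the right: bit + bit + carry-in; write the sum mod 2, carry 1 when the sum is 2 or 3.
carry:  10111111110
        01010101101
+       01001011011
-------------------
       010100001000
(the carry out of the leftmost column, 0, becomes the leading bit)
Decimal check:
  01010101101 = 512 + 128 + 32 + 8 + 4 + 1 = 685
  01001011011 = 512 + 64 + 16 + 8 + 2 + 1 = 603
  685 + 603 = 1288, and 010100001000 = 1024 + 256 + 8 = 1288 ✓



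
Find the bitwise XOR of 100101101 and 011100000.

XOR: 1 when bits differ
  100101101
^ 011100000
-----------
  111001101
Decimal: 301 ^ 224 = 461



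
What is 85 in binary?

Using repeated division by 2:
85 ÷ 2 = 42 remainder 1
42 ÷ 2 = 21 remainder 0
21 ÷ 2 = 10 remainder 1
10 ÷ 2 = 5 remainder 0
5 ÷ 2 = 2 remainder 1
2 ÷ 2 = 1 remainder 0
1 ÷ 2 = 0 remainder 1
Reading remainders bottom to top: 1010101



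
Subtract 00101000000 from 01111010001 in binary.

Method 1 - Direct subtraction (column by column from the right: bit − bit − borrow-in; if negative, add 2 and borrow 1 from the next column):
borrow: 00000000000
        01111010001
-       00101000000
-------------------
        01010010001

Method 2 - Add two's complement:
Two's complement of 00101000000: invert → 11010111111, add 1 → 11011000000
  01111010001
+ 11011000000
-------------
 101010010001  (end carry out of the top bit = 1)
Discarding the end carry: 01010010001
Decimal check:
  01111010001 = 512 + 256 + 128 + 64 + 16 + 1 = 977
  00101000000 = 256 + 64 = 320
  977 - 320 = 657, and 01010010001 = 512 + 128 + 16 + 1 = 657 ✓



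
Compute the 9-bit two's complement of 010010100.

Original: 010010100
Step 1 - Invert all bits: 101101011
Step 2 - Add 1: 101101100
Verification: 010010100 + 101101100 = 1000000000; discarding the end carry (carry out of the top bit) leaves the 9-bit value 000000000, as required for x + (-x)



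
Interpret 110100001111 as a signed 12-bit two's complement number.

Binary: 110100001111
Sign bit: 1 (negative)
Invert: 001011110000
Add 1:  001011110001
Magnitude: 001011110001 = 512 + 128 + 64 + 32 + 16 + 1 = 753
Value: -753



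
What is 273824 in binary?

Using repeated division by 2:
273824 ÷ 2 = 136912 remainder 0
136912 ÷ 2 = 68456 remainder 0
68456 ÷ 2 = 34228 remainder 0
34228 ÷ 2 = 17114 remainder 0
17114 ÷ 2 = 8557 remainder 0
8557 ÷ 2 = 4278 remainder 1
4278 ÷ 2 = 2139 remainder 0
2139 ÷ 2 = 1069 remainder 1
1069 ÷ 2 = 534 remainder 1
534 ÷ 2 = 267 remainder 0
267 ÷ 2 = 133 remainder 1
133 ÷ 2 = 66 remainder 1
66 ÷ 2 = 33 remainder 0
33 ÷ 2 = 16 remainder 1
16 ÷ 2 = 8 remainder 0
8 ÷ 2 = 4 remainder 0
4 ÷ 2 = 2 remainder 0
2 ÷ 2 = 1 remainder 0
1 ÷ 2 = 0 remainder 1
Reading remainders bottom to top: 1000010110110100000



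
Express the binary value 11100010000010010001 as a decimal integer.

Sum of powers of 2 for each 1-bit:
2^0 + 2^4 + 2^7 + 2^13 + 2^17 + 2^18 + 2^19
= 1 + 16 + 128 + 8192 + 131072 + 262144 + 524288
= 925841



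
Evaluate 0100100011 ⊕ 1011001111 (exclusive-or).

XOR: 1 when bits differ
  0100100011
^ 1011001111
------------
  1111101100
Decimal: 291 ^ 719 = 1004



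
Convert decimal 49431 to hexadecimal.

Using repeated division by 16 (digits 10–15 are A–F):
49431 ÷ 16 = 3089 remainder 7
3089 ÷ 16 = 193 remainder 1
193 ÷ 16 = 12 remainder 1
12 ÷ 16 = 0 remainder 12 (C)
Reading remainders bottom to top: C117



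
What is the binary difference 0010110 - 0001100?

Method 1 - Direct subtraction (column by column from the right: bit − bit − borrow-in; if negative, add 2 and borrow 1 from the next column):
borrow: 0010000
        0010110
-       0001100
---------------
        0001010

Method 2 - Add two's complement:
Two's complement of 0001100: invert → 1110011, add 1 → 1110100
  0010110
+ 1110100
---------
 10001010  (end carry out of the top bit = 1)
Discarding the end carry: 0001010
Decimal check:
  0010110 = 16 + 4 + 2 = 22
  0001100 = 8 + 4 = 12
  22 - 12 = 10, and 0001010 = 8 + 2 = 10 ✓



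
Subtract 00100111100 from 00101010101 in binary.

Method 1 - Direct subtraction (column by column from the right: bit − bit − borrow-in; if negative, add 2 and borrow 1 from the next column):
borrow: 00001110000
        00101010101
-       00100111100
-------------------
        00000011001

Method 2 - Add two's complement:
Two's complement of 00100111100: invert → 11011000011, add 1 → 11011000100
  00101010101
+ 11011000100
-------------
 100000011001  (end carry out of the top bit = 1)
Discarding the end carry: 00000011001
Decimal check:
  00101010101 = 256 + 64 + 16 + 4 + 1 = 341
  00100111100 = 256 + 32 + 16 + 8 + 4 = 316
  341 - 316 = 25, and 00000011001 = 16 + 8 + 1 = 25 ✓



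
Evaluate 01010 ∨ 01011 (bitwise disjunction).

OR: 1 when either bit is 1
  01010
| 01011
-------
  01011
Decimal: 10 | 11 = 11



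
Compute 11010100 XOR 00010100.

XOR: 1 when bits differ
  11010100
^ 00010100
----------
  11000000
Decimal: 212 ^ 20 = 192



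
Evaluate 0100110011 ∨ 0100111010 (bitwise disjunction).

OR: 1 when either bit is 1
  0100110011
| 0100111010
------------
  0100111011
Decimal: 307 | 314 = 315



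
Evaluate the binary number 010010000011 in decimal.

Sum of powers of 2 for each 1-bit:
2^0 + 2^1 + 2^7 + 2^10
= 1 + 2 + 128 + 1024
= 1155



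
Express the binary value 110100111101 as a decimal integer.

Sum of powers of 2 for each 1-bit:
2^0 + 2^2 + 2^3 + 2^4 + 2^5 + 2^8 + 2^10 + 2^11
= 1 + 4 + 8 + 16 + 32 + 256 + 1024 + 2048
= 3389



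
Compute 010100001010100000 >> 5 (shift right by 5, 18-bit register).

Original: 010100001010100000 (decimal 82592)
Shift right by 5 positions
Drop the 5 low bits; fill with zeros on the left
Result: 000000101000010101 (decimal 2581)
Equivalent: 82592 >> 5 = 82592 ÷ 2^5 = 2581



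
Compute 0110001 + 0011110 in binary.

Add column by column from the right: bit + bit + carry-in; write the sum mod 2, carry 1 when the sum is 2 or 3.
carry:  1100000
        0110001
+       0011110
---------------
       01001111
(the carry out of the leftmost column, 0, becomes the leading bit)
Decimal check:
  0110001 = 32 + 16 + 1 = 49
  0011110 = 16 + 8 + 4 + 2 = 30
  49 + 30 = 79, and 01001111 = 64 + 8 + 4 + 2 + 1 = 79 ✓



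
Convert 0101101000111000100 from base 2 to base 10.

Sum of powers of 2 for each 1-bit:
2^2 + 2^6 + 2^7 + 2^8 + 2^12 + 2^14 + 2^15 + 2^17
= 4 + 64 + 128 + 256 + 4096 + 16384 + 32768 + 131072
= 184772



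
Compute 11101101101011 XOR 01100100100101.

XOR: 1 when bits differ
  11101101101011
^ 01100100100101
----------------
  10001001001110
Decimal: 15211 ^ 6437 = 8782



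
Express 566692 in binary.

Using repeated division by 2:
566692 ÷ 2 = 283346 remainder 0
283346 ÷ 2 = 141673 remainder 0
141673 ÷ 2 = 70836 remainder 1
70836 ÷ 2 = 35418 remainder 0
35418 ÷ 2 = 17709 remainder 0
17709 ÷ 2 = 8854 remainder 1
8854 ÷ 2 = 4427 remainder 0
4427 ÷ 2 = 2213 remainder 1
2213 ÷ 2 = 1106 remainder 1
1106 ÷ 2 = 553 remainder 0
553 ÷ 2 = 276 remainder 1
276 ÷ 2 = 138 remainder 0
138 ÷ 2 = 69 remainder 0
69 ÷ 2 = 34 remainder 1
34 ÷ 2 = 17 remainder 0
17 ÷ 2 = 8 remainder 1
8 ÷ 2 = 4 remainder 0
4 ÷ 2 = 2 remainder 0
2 ÷ 2 = 1 remainder 0
1 ÷ 2 = 0 remainder 1
Reading remainders bottom to top: 10001010010110100100

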